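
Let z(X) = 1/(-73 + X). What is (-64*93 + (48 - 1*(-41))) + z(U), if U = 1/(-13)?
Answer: -5569863/950 ≈ -5863.0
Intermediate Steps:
U = -1/13 ≈ -0.076923
(-64*93 + (48 - 1*(-41))) + z(U) = (-64*93 + (48 - 1*(-41))) + 1/(-73 - 1/13) = (-5952 + (48 + 41)) + 1/(-950/13) = (-5952 + 89) - 13/950 = -5863 - 13/950 = -5569863/950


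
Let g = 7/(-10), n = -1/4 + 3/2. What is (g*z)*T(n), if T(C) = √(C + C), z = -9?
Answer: 63*√10/20 ≈ 9.9612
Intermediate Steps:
n = 5/4 (n = -1*¼ + 3*(½) = -¼ + 3/2 = 5/4 ≈ 1.2500)
g = -7/10 (g = 7*(-⅒) = -7/10 ≈ -0.70000)
T(C) = √2*√C (T(C) = √(2*C) = √2*√C)
(g*z)*T(n) = (-7/10*(-9))*(√2*√(5/4)) = 63*(√2*(√5/2))/10 = 63*(√10/2)/10 = 63*√10/20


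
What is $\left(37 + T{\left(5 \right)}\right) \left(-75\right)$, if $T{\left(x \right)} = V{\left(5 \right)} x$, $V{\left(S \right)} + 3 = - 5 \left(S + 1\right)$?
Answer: $9600$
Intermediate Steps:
$V{\left(S \right)} = -8 - 5 S$ ($V{\left(S \right)} = -3 - 5 \left(S + 1\right) = -3 - 5 \left(1 + S\right) = -3 - \left(5 + 5 S\right) = -8 - 5 S$)
$T{\left(x \right)} = - 33 x$ ($T{\left(x \right)} = \left(-8 - 25\right) x = - 33 x$)
$\left(37 + T{\left(5 \right)}\right) \left(-75\right) = \left(37 - 165\right) \left(-75\right) = \left(-128\right) \left(-75\right) = 9600$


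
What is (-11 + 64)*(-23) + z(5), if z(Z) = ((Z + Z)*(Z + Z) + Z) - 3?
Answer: -1117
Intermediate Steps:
z(Z) = -3 + Z + 4*Z² (z(Z) = ((2*Z)*(2*Z) + Z) - 3 = (4*Z² + Z) - 3 = (Z + 4*Z²) - 3 = -3 + Z + 4*Z²)
(-11 + 64)*(-23) + z(5) = (-11 + 64)*(-23) + (-3 + 5 + 4*5²) = 53*(-23) + (-3 + 5 + 4*25) = -1219 + (-3 + 5 + 100) = -1219 + 102 = -1117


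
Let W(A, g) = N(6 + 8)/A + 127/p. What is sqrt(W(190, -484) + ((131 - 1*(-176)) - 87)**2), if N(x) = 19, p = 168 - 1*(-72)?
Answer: sqrt(174242265)/60 ≈ 220.00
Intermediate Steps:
p = 240 (p = 168 + 72 = 240)
W(A, g) = 127/240 + 19/A (W(A, g) = 19/A + 127/240 = 127/240 + 19/A)
sqrt(W(190, -484) + ((131 - 1*(-176)) - 87)**2) = sqrt((127/240 + 19/190) + ((131 - 1*(-176)) - 87)**2) = sqrt((127/240 + 19*(1/190)) + ((131 + 176) - 87)**2) = sqrt((127/240 + 1/10) + (307 - 87)**2) = sqrt(151/240 + 220**2) = sqrt(151/240 + 48400) = sqrt(11616151/240) = sqrt(174242265)/60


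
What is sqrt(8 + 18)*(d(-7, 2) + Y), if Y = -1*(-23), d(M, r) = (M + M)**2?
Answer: 219*sqrt(26) ≈ 1116.7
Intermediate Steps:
d(M, r) = 4*M**2 (d(M, r) = (2*M)**2 = 4*M**2)
Y = 23
sqrt(8 + 18)*(d(-7, 2) + Y) = sqrt(8 + 18)*(4*(-7)**2 + 23) = sqrt(26)*(4*49 + 23) = sqrt(26)*(196 + 23) = sqrt(26)*219 = 219*sqrt(26)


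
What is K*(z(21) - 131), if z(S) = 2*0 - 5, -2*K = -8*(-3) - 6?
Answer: 1224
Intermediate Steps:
K = -9 (K = -(-8*(-3) - 6)/2 = -(24 - 6)/2 = -½*18 = -9)
z(S) = -5 (z(S) = 0 - 5 = -5)
K*(z(21) - 131) = -9*(-5 - 131) = -9*(-136) = 1224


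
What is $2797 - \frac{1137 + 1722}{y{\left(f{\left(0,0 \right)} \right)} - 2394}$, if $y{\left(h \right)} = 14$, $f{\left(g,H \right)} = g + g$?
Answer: $\frac{6659719}{2380} \approx 2798.2$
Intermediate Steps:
$f{\left(g,H \right)} = 2 g$
$2797 - \frac{1137 + 1722}{y{\left(f{\left(0,0 \right)} \right)} - 2394} = 2797 - \frac{1137 + 1722}{14 - 2394} = 2797 - \frac{2859}{-2380} = 2797 - 2859 \left(- \frac{1}{2380}\right) = 2797 - - \frac{2859}{2380} = 2797 + \frac{2859}{2380} = \frac{6659719}{2380}$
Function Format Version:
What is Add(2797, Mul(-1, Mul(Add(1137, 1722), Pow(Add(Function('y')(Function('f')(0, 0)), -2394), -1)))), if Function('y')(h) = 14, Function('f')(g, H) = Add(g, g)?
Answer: Rational(6659719, 2380) ≈ 2798.2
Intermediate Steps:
Function('f')(g, H) = Mul(2, g)
Add(2797, Mul(-1, Mul(Add(1137, 1722), Pow(Add(Function('y')(Function('f')(0, 0)), -2394), -1)))) = Add(2797, Mul(-1, Mul(Add(1137, 1722), Pow(Add(14, -2394), -1)))) = Add(2797, Mul(-1, Mul(2859, Pow(-2380, -1)))) = Add(2797, Mul(-1, Mul(2859, Rational(-1, 2380)))) = Add(2797, Mul(-1, Rational(-2859, 2380))) = Add(2797, Rational(2859, 2380)) = Rational(6659719, 2380)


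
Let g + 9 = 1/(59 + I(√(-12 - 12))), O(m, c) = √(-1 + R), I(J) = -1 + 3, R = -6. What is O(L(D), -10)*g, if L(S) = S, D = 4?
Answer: -548*I*√7/61 ≈ -23.768*I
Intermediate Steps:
I(J) = 2
O(m, c) = I*√7 (O(m, c) = √(-1 - 6) = √(-7) = I*√7)
g = -548/61 (g = -9 + 1/(59 + 2) = -9 + 1/61 = -548/61 ≈ -8.9836)
O(L(D), -10)*g = (I*√7)*(-548/61) = -548*I*√7/61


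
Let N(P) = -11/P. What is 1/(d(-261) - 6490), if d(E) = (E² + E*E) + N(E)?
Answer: 261/33865283 ≈ 7.7070e-6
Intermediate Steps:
d(E) = -11/E + 2*E² (d(E) = (E² + E*E) - 11/E = (E² + E²) - 11/E = 2*E² - 11/E = -11/E + 2*E²)
1/(d(-261) - 6490) = 1/((-11 + 2*(-261)³)/(-261) - 6490) = 1/(-(-11 + 2*(-17779581))/261 - 6490) = 1/(-(-11 - 35559162)/261 - 6490) = 1/(-1/261*(-35559173) - 6490) = 1/(35559173/261 - 6490) = 1/(33865283/261) = 261/33865283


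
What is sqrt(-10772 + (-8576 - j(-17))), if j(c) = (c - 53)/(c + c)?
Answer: I*sqrt(5592167)/17 ≈ 139.1*I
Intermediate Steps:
j(c) = (-53 + c)/(2*c) (j(c) = (-53 + c)/((2*c)) = (-53 + c)*(1/(2*c)) = (-53 + c)/(2*c))
sqrt(-10772 + (-8576 - j(-17))) = sqrt(-10772 + (-8576 - (-53 - 17)/(2*(-17)))) = sqrt(-10772 + (-8576 - (-1)*(-70)/(2*17))) = sqrt(-10772 + (-8576 - 1*35/17)) = sqrt(-10772 + (-8576 - 35/17)) = sqrt(-10772 - 145827/17) = sqrt(-328951/17) = I*sqrt(5592167)/17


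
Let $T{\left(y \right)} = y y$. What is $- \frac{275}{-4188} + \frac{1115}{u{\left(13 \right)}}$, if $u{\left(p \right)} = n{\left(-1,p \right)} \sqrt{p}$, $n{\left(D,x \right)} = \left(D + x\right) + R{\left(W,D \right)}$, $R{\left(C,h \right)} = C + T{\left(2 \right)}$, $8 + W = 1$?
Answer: $\frac{275}{4188} + \frac{1115 \sqrt{13}}{117} \approx 34.426$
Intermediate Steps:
$W = -7$ ($W = -8 + 1 = -7$)
$T{\left(y \right)} = y^{2}$
$R{\left(C,h \right)} = 4 + C$ ($R{\left(C,h \right)} = C + 2^{2} = C + 4 = 4 + C$)
$n{\left(D,x \right)} = -3 + D + x$ ($n{\left(D,x \right)} = \left(D + x\right) + \left(4 - 7\right) = \left(D + x\right) - 3 = -3 + D + x$)
$u{\left(p \right)} = \sqrt{p} \left(-4 + p\right)$ ($u{\left(p \right)} = \left(-3 - 1 + p\right) \sqrt{p} = \left(-4 + p\right) \sqrt{p} = \sqrt{p} \left(-4 + p\right)$)
$- \frac{275}{-4188} + \frac{1115}{u{\left(13 \right)}} = - \frac{275}{-4188} + \frac{1115}{\sqrt{13} \left(-4 + 13\right)} = \left(-275\right) \left(- \frac{1}{4188}\right) + \frac{1115}{\sqrt{13} \cdot 9} = \frac{275}{4188} + \frac{1115}{9 \sqrt{13}} = \frac{275}{4188} + 1115 \frac{\sqrt{13}}{117} = \frac{275}{4188} + \frac{1115 \sqrt{13}}{117}$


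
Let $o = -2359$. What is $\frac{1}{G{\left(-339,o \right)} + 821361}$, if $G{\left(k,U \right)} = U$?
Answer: $\frac{1}{819002} \approx 1.221 \cdot 10^{-6}$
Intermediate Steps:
$\frac{1}{G{\left(-339,o \right)} + 821361} = \frac{1}{-2359 + 821361} = \frac{1}{819002}$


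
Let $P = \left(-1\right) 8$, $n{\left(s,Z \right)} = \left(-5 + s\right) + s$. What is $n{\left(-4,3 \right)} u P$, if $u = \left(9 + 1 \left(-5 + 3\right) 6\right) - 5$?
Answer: $-832$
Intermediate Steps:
$n{\left(s,Z \right)} = -5 + 2 s$
$u = -8$ ($u = \left(9 + 1 \left(-2\right) 6\right) - 5 = \left(9 - 12\right) - 5 = -3 - 5 = -8$)
$P = -8$
$n{\left(-4,3 \right)} u P = \left(-5 + 2 \left(-4\right)\right) \left(-8\right) \left(-8\right) = \left(-5 - 8\right) \left(-8\right) \left(-8\right) = \left(-13\right) \left(-8\right) \left(-8\right) = 104 \left(-8\right) = -832$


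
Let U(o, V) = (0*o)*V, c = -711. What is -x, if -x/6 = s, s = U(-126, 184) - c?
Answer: 4266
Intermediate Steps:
U(o, V) = 0 (U(o, V) = 0*V = 0)
s = 711 (s = 0 - 1*(-711) = 0 + 711 = 711)
x = -4266 (x = -6*711 = -4266)
-x = -1*(-4266) = 4266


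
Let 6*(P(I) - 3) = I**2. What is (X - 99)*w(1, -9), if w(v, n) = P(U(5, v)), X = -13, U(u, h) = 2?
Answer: -1232/3 ≈ -410.67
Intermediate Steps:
P(I) = 3 + I**2/6
w(v, n) = 11/3 (w(v, n) = 3 + (1/6)*2**2 = 3 + (1/6)*4 = 3 + 2/3 = 11/3)
(X - 99)*w(1, -9) = (-13 - 99)*(11/3) = -112*11/3 = -1232/3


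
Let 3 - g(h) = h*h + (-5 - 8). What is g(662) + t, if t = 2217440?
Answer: 1779212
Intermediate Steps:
g(h) = 16 - h² (g(h) = 3 - (h*h + (-5 - 8)) = 3 - (h² - 13) = 3 - (-13 + h²) = 3 + (13 - h²) = 16 - h²)
g(662) + t = (16 - 1*662²) + 2217440 = (16 - 1*438244) + 2217440 = (16 - 438244) + 2217440 = -438228 + 2217440 = 1779212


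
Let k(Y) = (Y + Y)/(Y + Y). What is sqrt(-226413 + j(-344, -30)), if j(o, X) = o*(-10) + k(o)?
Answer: 2*I*sqrt(55743) ≈ 472.2*I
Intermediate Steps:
k(Y) = 1 (k(Y) = (2*Y)/((2*Y)) = (2*Y)*(1/(2*Y)) = 1)
j(o, X) = 1 - 10*o (j(o, X) = o*(-10) + 1 = -10*o + 1 = 1 - 10*o)
sqrt(-226413 + j(-344, -30)) = sqrt(-226413 + (1 - 10*(-344))) = sqrt(-226413 + (1 + 3440)) = sqrt(-226413 + 3441) = sqrt(-222972) = 2*I*sqrt(55743)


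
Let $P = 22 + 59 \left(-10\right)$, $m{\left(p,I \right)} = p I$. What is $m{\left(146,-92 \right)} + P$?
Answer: $-14000$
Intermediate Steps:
$m{\left(p,I \right)} = I p$
$P = -568$ ($P = 22 - 590 = -568$)
$m{\left(146,-92 \right)} + P = \left(-92\right) 146 - 568 = -13432 - 568 = -14000$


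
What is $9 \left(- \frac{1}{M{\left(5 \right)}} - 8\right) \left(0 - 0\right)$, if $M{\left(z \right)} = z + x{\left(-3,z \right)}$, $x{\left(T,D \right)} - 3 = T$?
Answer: $0$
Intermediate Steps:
$x{\left(T,D \right)} = 3 + T$
$M{\left(z \right)} = z$ ($M{\left(z \right)} = z + \left(3 - 3\right) = z + 0 = z$)
$9 \left(- \frac{1}{M{\left(5 \right)}} - 8\right) \left(0 - 0\right) = 9 \left(- \frac{1}{5} - 8\right) \left(0 - 0\right) = 9 \left(\left(-1\right) \frac{1}{5} - 8\right) \left(0 + 0\right) = 9 \left(- \frac{1}{5} - 8\right) 0 = 9 \left(- \frac{41}{5}\right) 0 = \left(- \frac{369}{5}\right) 0 = 0$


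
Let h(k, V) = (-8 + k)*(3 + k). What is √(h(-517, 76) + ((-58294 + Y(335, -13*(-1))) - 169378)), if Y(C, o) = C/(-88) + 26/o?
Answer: 7*√1666390/44 ≈ 205.37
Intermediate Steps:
Y(C, o) = 26/o - C/88 (Y(C, o) = C*(-1/88) + 26/o = -C/88 + 26/o = 26/o - C/88)
√(h(-517, 76) + ((-58294 + Y(335, -13*(-1))) - 169378)) = √((-24 + (-517)² - 5*(-517)) + ((-58294 + (26/((-13*(-1))) - 1/88*335)) - 169378)) = √((-24 + 267289 + 2585) + ((-58294 + (26/13 - 335/88)) - 169378)) = √(269850 + ((-58294 + (26*(1/13) - 335/88)) - 169378)) = √(269850 + ((-58294 + (2 - 335/88)) - 169378)) = √(269850 + ((-58294 - 159/88) - 169378)) = √(269850 + (-5130031/88 - 169378)) = √(269850 - 20035295/88) = √(3711505/88) = 7*√1666390/44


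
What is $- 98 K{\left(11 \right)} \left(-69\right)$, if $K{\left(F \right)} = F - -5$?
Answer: $108192$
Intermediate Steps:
$K{\left(F \right)} = 5 + F$ ($K{\left(F \right)} = F + 5 = 5 + F$)
$- 98 K{\left(11 \right)} \left(-69\right) = - 98 \left(5 + 11\right) \left(-69\right) = \left(-98\right) 16 \left(-69\right) = \left(-1568\right) \left(-69\right) = 108192$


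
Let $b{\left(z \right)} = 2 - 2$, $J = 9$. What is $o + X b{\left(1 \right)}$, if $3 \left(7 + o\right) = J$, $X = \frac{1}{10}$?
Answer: $-4$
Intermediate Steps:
$X = \frac{1}{10} \approx 0.1$
$o = -4$ ($o = -7 + \frac{1}{3} \cdot 9 = -7 + 3 = -4$)
$b{\left(z \right)} = 0$ ($b{\left(z \right)} = 2 - 2 = 0$)
$o + X b{\left(1 \right)} = -4 + \frac{1}{10} \cdot 0 = -4 + 0 = -4$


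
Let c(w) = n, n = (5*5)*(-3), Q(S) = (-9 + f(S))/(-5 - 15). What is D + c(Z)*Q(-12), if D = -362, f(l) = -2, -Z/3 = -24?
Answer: -1613/4 ≈ -403.25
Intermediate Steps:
Z = 72 (Z = -3*(-24) = 72)
Q(S) = 11/20 (Q(S) = (-9 - 2)/(-5 - 15) = -11/(-20) = -11*(-1/20) = 11/20)
n = -75 (n = 25*(-3) = -75)
c(w) = -75
D + c(Z)*Q(-12) = -362 - 75*11/20 = -362 - 165/4 = -1613/4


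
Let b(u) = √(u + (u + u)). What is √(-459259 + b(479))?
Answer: √(-459259 + √1437) ≈ 677.66*I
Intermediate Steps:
b(u) = √3*√u (b(u) = √(u + 2*u) = √(3*u) = √3*√u)
√(-459259 + b(479)) = √(-459259 + √3*√479) = √(-459259 + √1437)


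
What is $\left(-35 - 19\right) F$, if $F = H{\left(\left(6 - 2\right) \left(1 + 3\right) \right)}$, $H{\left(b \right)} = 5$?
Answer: $-270$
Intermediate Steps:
$F = 5$
$\left(-35 - 19\right) F = \left(-35 - 19\right) 5 = \left(-54\right) 5 = -270$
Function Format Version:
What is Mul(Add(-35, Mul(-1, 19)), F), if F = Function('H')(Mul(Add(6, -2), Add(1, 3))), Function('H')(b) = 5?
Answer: -270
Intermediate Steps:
F = 5
Mul(Add(-35, Mul(-1, 19)), F) = Mul(Add(-35, Mul(-1, 19)), 5) = Mul(Add(-35, -19), 5) = Mul(-54, 5) = -270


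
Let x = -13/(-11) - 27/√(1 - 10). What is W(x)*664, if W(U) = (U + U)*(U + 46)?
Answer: -4055712/121 + 6358464*I/11 ≈ -33518.0 + 5.7804e+5*I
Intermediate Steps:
x = 13/11 + 9*I (x = -13*(-1/11) - 27*(-I/3) = 13/11 - 27*(-I/3) = 13/11 - (-9)*I = 13/11 + 9*I ≈ 1.1818 + 9.0*I)
W(U) = 2*U*(46 + U) (W(U) = (2*U)*(46 + U) = 2*U*(46 + U))
W(x)*664 = (2*(13/11 + 9*I)*(46 + (13/11 + 9*I)))*664 = (2*(13/11 + 9*I)*(519/11 + 9*I))*664 = 1328*(13/11 + 9*I)*(519/11 + 9*I)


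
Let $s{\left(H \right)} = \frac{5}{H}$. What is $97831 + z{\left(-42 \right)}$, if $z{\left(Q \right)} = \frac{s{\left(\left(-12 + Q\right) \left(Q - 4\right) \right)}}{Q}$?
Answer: $\frac{10206512563}{104328} \approx 97831.0$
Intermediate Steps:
$z{\left(Q \right)} = \frac{5}{Q \left(-12 + Q\right) \left(-4 + Q\right)}$ ($z{\left(Q \right)} = \frac{5 \frac{1}{\left(-12 + Q\right) \left(Q - 4\right)}}{Q} = \frac{5 \frac{1}{\left(-12 + Q\right) \left(-4 + Q\right)}}{Q} = \frac{5 \frac{1}{-12 + Q} \frac{1}{-4 + Q}}{Q} = \frac{5}{Q \left(-12 + Q\right) \left(-4 + Q\right)}$)
$97831 + z{\left(-42 \right)} = 97831 + \frac{5}{\left(-42\right) \left(48 + \left(-42\right)^{2} - -672\right)} = 97831 + 5 \left(- \frac{1}{42}\right) \frac{1}{48 + 1764 + 672} = 97831 + 5 \left(- \frac{1}{42}\right) \frac{1}{2484} = 97831 - \frac{5}{104328} = \frac{10206512563}{104328}$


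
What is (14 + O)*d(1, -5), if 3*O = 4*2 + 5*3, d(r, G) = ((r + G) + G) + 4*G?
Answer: -1885/3 ≈ -628.33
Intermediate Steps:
d(r, G) = r + 6*G (d(r, G) = ((G + r) + G) + 4*G = (r + 2*G) + 4*G = r + 6*G)
O = 23/3 (O = (4*2 + 5*3)/3 = (8 + 15)/3 = (⅓)*23 = 23/3 ≈ 7.6667)
(14 + O)*d(1, -5) = (14 + 23/3)*(1 + 6*(-5)) = 65*(1 - 30)/3 = (65/3)*(-29) = -1885/3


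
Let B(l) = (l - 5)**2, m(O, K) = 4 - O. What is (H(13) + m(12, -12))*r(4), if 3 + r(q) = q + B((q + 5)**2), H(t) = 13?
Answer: 28885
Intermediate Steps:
B(l) = (-5 + l)**2
r(q) = -3 + q + (-5 + (5 + q)**2)**2 (r(q) = -3 + (q + (-5 + (q + 5)**2)**2) = -3 + (q + (-5 + (5 + q)**2)**2) = -3 + q + (-5 + (5 + q)**2)**2)
(H(13) + m(12, -12))*r(4) = (13 + (4 - 1*12))*(-3 + 4 + (-5 + (5 + 4)**2)**2) = (13 + (4 - 12))*(-3 + 4 + (-5 + 9**2)**2) = (13 - 8)*(-3 + 4 + (-5 + 81)**2) = 5*(-3 + 4 + 76**2) = 5*(-3 + 4 + 5776) = 5*5777 = 28885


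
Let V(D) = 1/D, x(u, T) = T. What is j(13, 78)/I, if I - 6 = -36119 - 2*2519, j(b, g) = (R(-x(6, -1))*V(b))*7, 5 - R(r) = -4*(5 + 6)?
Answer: -343/534963 ≈ -0.00064117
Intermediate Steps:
V(D) = 1/D
R(r) = 49 (R(r) = 5 - (-4)*(5 + 6) = 5 - (-4)*11 = 5 - 1*(-44) = 5 + 44 = 49)
j(b, g) = 343/b (j(b, g) = (49/b)*7 = 343/b)
I = -41151 (I = 6 + (-36119 - 2*2519) = 6 + (-36119 - 5038) = 6 - 41157 = -41151)
j(13, 78)/I = (343/13)/(-41151) = (343*(1/13))*(-1/41151) = (343/13)*(-1/41151) = -343/534963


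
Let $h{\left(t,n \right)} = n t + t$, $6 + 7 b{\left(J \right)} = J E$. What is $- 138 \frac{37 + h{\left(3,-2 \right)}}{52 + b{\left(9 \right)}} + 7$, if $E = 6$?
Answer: $- \frac{7490}{103} \approx -72.719$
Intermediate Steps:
$b{\left(J \right)} = - \frac{6}{7} + \frac{6 J}{7}$ ($b{\left(J \right)} = - \frac{6}{7} + \frac{J 6}{7} = - \frac{6}{7} + \frac{6 J}{7}$)
$h{\left(t,n \right)} = t + n t$
$- 138 \frac{37 + h{\left(3,-2 \right)}}{52 + b{\left(9 \right)}} + 7 = - 138 \frac{37 + 3 \left(1 - 2\right)}{52 + \left(- \frac{6}{7} + \frac{6}{7} \cdot 9\right)} + 7 = - 138 \frac{37 + 3 \left(-1\right)}{52 + \left(- \frac{6}{7} + \frac{54}{7}\right)} + 7 = - 138 \frac{37 - 3}{52 + \frac{48}{7}} + 7 = - 138 \frac{34}{\frac{412}{7}} + 7 = - 138 \cdot 34 \cdot \frac{7}{412} + 7 = \left(-138\right) \frac{119}{206} + 7 = - \frac{8211}{103} + 7 = - \frac{7490}{103}$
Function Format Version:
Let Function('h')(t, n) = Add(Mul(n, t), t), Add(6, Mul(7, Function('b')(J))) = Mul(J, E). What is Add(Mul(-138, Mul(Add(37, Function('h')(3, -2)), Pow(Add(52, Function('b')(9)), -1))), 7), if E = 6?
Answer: Rational(-7490, 103) ≈ -72.719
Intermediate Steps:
Function('b')(J) = Add(Rational(-6, 7), Mul(Rational(6, 7), J)) (Function('b')(J) = Add(Rational(-6, 7), Mul(Rational(1, 7), Mul(J, 6))) = Add(Rational(-6, 7), Mul(Rational(1, 7), Mul(6, J))) = Add(Rational(-6, 7), Mul(Rational(6, 7), J)))
Function('h')(t, n) = Add(t, Mul(n, t))
Add(Mul(-138, Mul(Add(37, Function('h')(3, -2)), Pow(Add(52, Function('b')(9)), -1))), 7) = Add(Mul(-138, Mul(Add(37, Mul(3, Add(1, -2))), Pow(Add(52, Add(Rational(-6, 7), Mul(Rational(6, 7), 9))), -1))), 7) = Add(Mul(-138, Mul(Add(37, Mul(3, -1)), Pow(Add(52, Add(Rational(-6, 7), Rational(54, 7))), -1))), 7) = Add(Mul(-138, Mul(Add(37, -3), Pow(Add(52, Rational(48, 7)), -1))), 7) = Add(Mul(-138, Mul(34, Pow(Rational(412, 7), -1))), 7) = Add(Mul(-138, Mul(34, Rational(7, 412))), 7) = Add(Mul(-138, Rational(119, 206)), 7) = Add(Rational(-8211, 103), 7) = Rational(-7490, 103)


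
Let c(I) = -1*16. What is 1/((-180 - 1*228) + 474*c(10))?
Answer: -1/7992 ≈ -0.00012513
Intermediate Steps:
c(I) = -16
1/((-180 - 1*228) + 474*c(10)) = 1/((-180 - 1*228) + 474*(-16)) = 1/((-180 - 228) - 7584) = 1/(-408 - 7584) = 1/(-7992) = -1/7992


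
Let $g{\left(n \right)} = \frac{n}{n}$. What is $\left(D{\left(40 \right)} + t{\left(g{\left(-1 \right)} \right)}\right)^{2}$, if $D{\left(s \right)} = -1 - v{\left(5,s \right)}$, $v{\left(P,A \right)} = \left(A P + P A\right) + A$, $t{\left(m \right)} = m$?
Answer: $193600$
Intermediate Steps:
$g{\left(n \right)} = 1$
$v{\left(P,A \right)} = A + 2 A P$ ($v{\left(P,A \right)} = \left(A P + A P\right) + A = 2 A P + A = A + 2 A P$)
$D{\left(s \right)} = -1 - 11 s$ ($D{\left(s \right)} = -1 - s \left(1 + 2 \cdot 5\right) = -1 - s \left(1 + 10\right) = -1 - s 11 = -1 - 11 s$)
$\left(D{\left(40 \right)} + t{\left(g{\left(-1 \right)} \right)}\right)^{2} = \left(\left(-1 - 440\right) + 1\right)^{2} = \left(-441 + 1\right)^{2} = \left(-440\right)^{2} = 193600$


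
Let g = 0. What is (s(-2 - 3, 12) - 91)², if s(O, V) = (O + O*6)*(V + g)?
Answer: 261121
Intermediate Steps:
s(O, V) = 7*O*V (s(O, V) = (O + O*6)*(V + 0) = (O + 6*O)*V = (7*O)*V = 7*O*V)
(s(-2 - 3, 12) - 91)² = (7*(-2 - 3)*12 - 91)² = (7*(-5)*12 - 91)² = (-420 - 91)² = (-511)² = 261121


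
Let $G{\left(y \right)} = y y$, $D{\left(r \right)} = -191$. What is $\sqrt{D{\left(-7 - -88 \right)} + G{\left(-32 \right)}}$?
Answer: $7 \sqrt{17} \approx 28.862$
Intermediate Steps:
$G{\left(y \right)} = y^{2}$
$\sqrt{D{\left(-7 - -88 \right)} + G{\left(-32 \right)}} = \sqrt{-191 + \left(-32\right)^{2}} = \sqrt{-191 + 1024} = \sqrt{833} = 7 \sqrt{17}$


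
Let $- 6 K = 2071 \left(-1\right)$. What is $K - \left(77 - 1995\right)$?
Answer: $\frac{13579}{6} \approx 2263.2$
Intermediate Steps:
$K = \frac{2071}{6}$ ($K = - \frac{2071 \left(-1\right)}{6} = \left(- \frac{1}{6}\right) \left(-2071\right) = \frac{2071}{6} \approx 345.17$)
$K - \left(77 - 1995\right) = \frac{2071}{6} - \left(77 - 1995\right) = \frac{2071}{6} - -1918 = \frac{2071}{6} + 1918 = \frac{13579}{6}$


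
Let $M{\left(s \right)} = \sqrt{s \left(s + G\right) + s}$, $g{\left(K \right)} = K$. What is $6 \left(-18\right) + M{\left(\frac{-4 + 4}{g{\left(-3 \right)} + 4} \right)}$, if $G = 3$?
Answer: $-108$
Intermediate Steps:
$M{\left(s \right)} = \sqrt{s + s \left(3 + s\right)}$ ($M{\left(s \right)} = \sqrt{s \left(s + 3\right) + s} = \sqrt{s \left(3 + s\right) + s} = \sqrt{s + s \left(3 + s\right)}$)
$6 \left(-18\right) + M{\left(\frac{-4 + 4}{g{\left(-3 \right)} + 4} \right)} = 6 \left(-18\right) + \sqrt{\frac{-4 + 4}{-3 + 4} \left(4 + \frac{-4 + 4}{-3 + 4}\right)} = -108 + \sqrt{\frac{0}{1} \left(4 + \frac{0}{1}\right)} = -108 + \sqrt{0 \cdot 1 \left(4 + 0 \cdot 1\right)} = -108 + \sqrt{0 \left(4 + 0\right)} = -108 + \sqrt{0 \cdot 4} = -108 + \sqrt{0} = -108 + 0 = -108$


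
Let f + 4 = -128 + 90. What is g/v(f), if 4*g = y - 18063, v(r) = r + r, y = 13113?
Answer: 825/56 ≈ 14.732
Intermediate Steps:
f = -42 (f = -4 + (-128 + 90) = -4 - 38 = -42)
v(r) = 2*r
g = -2475/2 (g = (13113 - 18063)/4 = (1/4)*(-4950) = -2475/2 ≈ -1237.5)
g/v(f) = -2475/(2*(2*(-42))) = -2475/2/(-84) = -2475/2*(-1/84) = 825/56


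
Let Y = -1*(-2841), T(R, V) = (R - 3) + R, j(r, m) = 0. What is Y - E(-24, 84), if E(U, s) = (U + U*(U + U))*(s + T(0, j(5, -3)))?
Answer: -88527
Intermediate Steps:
T(R, V) = -3 + 2*R (T(R, V) = (-3 + R) + R = -3 + 2*R)
E(U, s) = (-3 + s)*(U + 2*U²) (E(U, s) = (U + U*(U + U))*(s + (-3 + 2*0)) = (U + U*(2*U))*(s + (-3 + 0)) = (U + 2*U²)*(s - 3) = (U + 2*U²)*(-3 + s) = (-3 + s)*(U + 2*U²))
Y = 2841
Y - E(-24, 84) = 2841 - (-24)*(-3 + 84 - 6*(-24) + 2*(-24)*84) = 2841 - (-24)*(-3 + 84 + 144 - 4032) = 2841 - (-24)*(-3807) = 2841 - 1*91368 = 2841 - 91368 = -88527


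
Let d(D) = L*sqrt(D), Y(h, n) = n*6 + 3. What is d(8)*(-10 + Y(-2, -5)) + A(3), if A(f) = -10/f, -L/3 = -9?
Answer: -10/3 - 1998*sqrt(2) ≈ -2828.9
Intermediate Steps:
L = 27 (L = -3*(-9) = 27)
Y(h, n) = 3 + 6*n (Y(h, n) = 6*n + 3 = 3 + 6*n)
d(D) = 27*sqrt(D)
d(8)*(-10 + Y(-2, -5)) + A(3) = (27*sqrt(8))*(-10 + (3 + 6*(-5))) - 10/3 = (27*(2*sqrt(2)))*(-10 + (3 - 30)) - 10*1/3 = (54*sqrt(2))*(-10 - 27) - 10/3 = (54*sqrt(2))*(-37) - 10/3 = -1998*sqrt(2) - 10/3 = -10/3 - 1998*sqrt(2)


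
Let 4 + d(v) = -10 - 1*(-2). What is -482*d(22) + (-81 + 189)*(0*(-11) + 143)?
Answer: 21228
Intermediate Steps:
d(v) = -12 (d(v) = -4 + (-10 - 1*(-2)) = -4 + (-10 + 2) = -4 - 8 = -12)
-482*d(22) + (-81 + 189)*(0*(-11) + 143) = -482*(-12) + (-81 + 189)*(0*(-11) + 143) = 5784 + 108*(0 + 143) = 5784 + 108*143 = 5784 + 15444 = 21228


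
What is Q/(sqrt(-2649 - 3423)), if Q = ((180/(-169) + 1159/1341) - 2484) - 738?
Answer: 730244147*I*sqrt(1518)/688045644 ≈ 41.351*I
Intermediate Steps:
Q = -730244147/226629 (Q = ((180*(-1/169) + 1159*(1/1341)) - 2484) - 738 = ((-180/169 + 1159/1341) - 2484) - 738 = (-45509/226629 - 2484) - 738 = -562991945/226629 - 738 = -730244147/226629 ≈ -3222.2)
Q/(sqrt(-2649 - 3423)) = -730244147/(226629*sqrt(-2649 - 3423)) = -730244147*(-I*sqrt(1518)/3036)/226629 = -(-730244147)*I*sqrt(1518)/688045644 = 730244147*I*sqrt(1518)/688045644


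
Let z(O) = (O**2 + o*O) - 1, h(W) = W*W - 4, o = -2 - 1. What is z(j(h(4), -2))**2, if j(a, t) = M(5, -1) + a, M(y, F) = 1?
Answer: 16641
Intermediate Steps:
o = -3
h(W) = -4 + W**2 (h(W) = W**2 - 4 = -4 + W**2)
j(a, t) = 1 + a
z(O) = -1 + O**2 - 3*O (z(O) = (O**2 - 3*O) - 1 = -1 + O**2 - 3*O)
z(j(h(4), -2))**2 = (-1 + (1 + (-4 + 4**2))**2 - 3*(1 + (-4 + 4**2)))**2 = (-1 + (1 + (-4 + 16))**2 - 3*(1 + (-4 + 16)))**2 = (-1 + (1 + 12)**2 - 3*(1 + 12))**2 = (-1 + 13**2 - 3*13)**2 = (-1 + 169 - 39)**2 = 129**2 = 16641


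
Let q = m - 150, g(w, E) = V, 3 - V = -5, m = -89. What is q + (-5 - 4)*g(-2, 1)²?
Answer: -815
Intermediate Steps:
V = 8 (V = 3 - 1*(-5) = 3 + 5 = 8)
g(w, E) = 8
q = -239 (q = -89 - 150 = -239)
q + (-5 - 4)*g(-2, 1)² = -239 + (-5 - 4)*8² = -239 - 9*64 = -239 - 576 = -815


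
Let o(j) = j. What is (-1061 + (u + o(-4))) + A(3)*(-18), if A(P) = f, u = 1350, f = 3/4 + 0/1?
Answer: 543/2 ≈ 271.50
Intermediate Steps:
f = 3/4 (f = 3*(1/4) + 0*1 = 3/4 + 0 = 3/4 ≈ 0.75000)
A(P) = 3/4
(-1061 + (u + o(-4))) + A(3)*(-18) = (-1061 + (1350 - 4)) + (3/4)*(-18) = (-1061 + 1346) - 27/2 = 285 - 27/2 = 543/2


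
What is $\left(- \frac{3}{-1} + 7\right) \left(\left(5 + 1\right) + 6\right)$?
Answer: $120$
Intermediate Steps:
$\left(- \frac{3}{-1} + 7\right) \left(\left(5 + 1\right) + 6\right) = \left(\left(-3\right) \left(-1\right) + 7\right) \left(6 + 6\right) = \left(3 + 7\right) 12 = 10 \cdot 12 = 120$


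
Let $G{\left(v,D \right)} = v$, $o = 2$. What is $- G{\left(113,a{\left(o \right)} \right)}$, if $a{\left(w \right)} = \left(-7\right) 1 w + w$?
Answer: $-113$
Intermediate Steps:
$a{\left(w \right)} = - 6 w$ ($a{\left(w \right)} = - 7 w + w = - 6 w$)
$- G{\left(113,a{\left(o \right)} \right)} = \left(-1\right) 113 = -113$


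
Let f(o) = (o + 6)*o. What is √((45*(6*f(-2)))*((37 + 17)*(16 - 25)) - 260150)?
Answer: 281*√10 ≈ 888.60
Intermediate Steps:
f(o) = o*(6 + o) (f(o) = (6 + o)*o = o*(6 + o))
√((45*(6*f(-2)))*((37 + 17)*(16 - 25)) - 260150) = √((45*(6*(-2*(6 - 2))))*((37 + 17)*(16 - 25)) - 260150) = √((45*(6*(-2*4)))*(54*(-9)) - 260150) = √((45*(6*(-8)))*(-486) - 260150) = √((45*(-48))*(-486) - 260150) = √(-2160*(-486) - 260150) = √(1049760 - 260150) = √789610 = 281*√10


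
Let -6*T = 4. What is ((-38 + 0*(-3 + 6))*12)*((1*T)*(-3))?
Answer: -912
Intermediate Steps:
T = -⅔ (T = -⅙*4 = -⅔ ≈ -0.66667)
((-38 + 0*(-3 + 6))*12)*((1*T)*(-3)) = ((-38 + 0*(-3 + 6))*12)*((1*(-⅔))*(-3)) = ((-38 + 0*3)*12)*(-⅔*(-3)) = ((-38 + 0)*12)*2 = -38*12*2 = -456*2 = -912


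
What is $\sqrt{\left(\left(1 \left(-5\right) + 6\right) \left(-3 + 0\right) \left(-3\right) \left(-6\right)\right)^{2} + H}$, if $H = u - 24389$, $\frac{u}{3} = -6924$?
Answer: $i \sqrt{42245} \approx 205.54 i$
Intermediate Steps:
$u = -20772$ ($u = 3 \left(-6924\right) = -20772$)
$H = -45161$ ($H = -20772 - 24389 = -45161$)
$\sqrt{\left(\left(1 \left(-5\right) + 6\right) \left(-3 + 0\right) \left(-3\right) \left(-6\right)\right)^{2} + H} = \sqrt{\left(\left(1 \left(-5\right) + 6\right) \left(-3 + 0\right) \left(-3\right) \left(-6\right)\right)^{2} - 45161} = \sqrt{\left(\left(-5 + 6\right) \left(\left(-3\right) \left(-3\right)\right) \left(-6\right)\right)^{2} - 45161} = \sqrt{\left(1 \cdot 9 \left(-6\right)\right)^{2} - 45161} = \sqrt{\left(9 \left(-6\right)\right)^{2} - 45161} = \sqrt{\left(-54\right)^{2} - 45161} = \sqrt{2916 - 45161} = \sqrt{-42245} = i \sqrt{42245}$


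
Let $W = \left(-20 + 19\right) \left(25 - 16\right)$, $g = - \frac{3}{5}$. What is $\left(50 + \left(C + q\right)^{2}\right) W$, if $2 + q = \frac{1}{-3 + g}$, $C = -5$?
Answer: $- \frac{33361}{36} \approx -926.69$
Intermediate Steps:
$g = - \frac{3}{5}$ ($g = \left(-3\right) \frac{1}{5} = - \frac{3}{5} \approx -0.6$)
$q = - \frac{41}{18}$ ($q = -2 + \frac{1}{-3 - \frac{3}{5}} = -2 + \frac{1}{- \frac{18}{5}} = -2 - \frac{5}{18} = - \frac{41}{18} \approx -2.2778$)
$W = -9$ ($W = \left(-1\right) 9 = -9$)
$\left(50 + \left(C + q\right)^{2}\right) W = \left(50 + \left(-5 - \frac{41}{18}\right)^{2}\right) \left(-9\right) = \left(50 + \left(- \frac{131}{18}\right)^{2}\right) \left(-9\right) = \left(50 + \frac{17161}{324}\right) \left(-9\right) = \frac{33361}{324} \left(-9\right) = - \frac{33361}{36}$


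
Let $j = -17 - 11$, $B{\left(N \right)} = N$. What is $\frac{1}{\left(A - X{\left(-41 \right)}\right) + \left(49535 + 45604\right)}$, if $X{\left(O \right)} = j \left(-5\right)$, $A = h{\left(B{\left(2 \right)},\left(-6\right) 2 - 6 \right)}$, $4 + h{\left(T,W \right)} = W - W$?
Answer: $\frac{1}{94995} \approx 1.0527 \cdot 10^{-5}$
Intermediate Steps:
$h{\left(T,W \right)} = -4$ ($h{\left(T,W \right)} = -4 + \left(W - W\right) = -4 + 0 = -4$)
$j = -28$ ($j = -17 - 11 = -28$)
$A = -4$
$X{\left(O \right)} = 140$ ($X{\left(O \right)} = \left(-28\right) \left(-5\right) = 140$)
$\frac{1}{\left(A - X{\left(-41 \right)}\right) + \left(49535 + 45604\right)} = \frac{1}{\left(-4 - 140\right) + \left(49535 + 45604\right)} = \frac{1}{\left(-4 - 140\right) + 95139} = \frac{1}{-144 + 95139} = \frac{1}{94995}$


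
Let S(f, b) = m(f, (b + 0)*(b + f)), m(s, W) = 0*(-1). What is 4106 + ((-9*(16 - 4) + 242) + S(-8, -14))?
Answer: 4240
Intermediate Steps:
m(s, W) = 0
S(f, b) = 0
4106 + ((-9*(16 - 4) + 242) + S(-8, -14)) = 4106 + ((-9*(16 - 4) + 242) + 0) = 4106 + ((-9*12 + 242) + 0) = 4106 + ((-108 + 242) + 0) = 4106 + (134 + 0) = 4106 + 134 = 4240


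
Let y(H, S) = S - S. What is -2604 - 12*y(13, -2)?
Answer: -2604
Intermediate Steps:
y(H, S) = 0
-2604 - 12*y(13, -2) = -2604 - 12*0 = -2604 + 0 = -2604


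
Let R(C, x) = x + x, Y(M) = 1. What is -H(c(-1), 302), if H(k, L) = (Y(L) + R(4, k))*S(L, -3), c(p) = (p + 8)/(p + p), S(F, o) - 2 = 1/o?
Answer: 10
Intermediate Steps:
S(F, o) = 2 + 1/o
c(p) = (8 + p)/(2*p) (c(p) = (8 + p)/((2*p)) = (8 + p)*(1/(2*p)) = (8 + p)/(2*p))
R(C, x) = 2*x
H(k, L) = 5/3 + 10*k/3 (H(k, L) = (1 + 2*k)*(2 + 1/(-3)) = (1 + 2*k)*(2 - ⅓) = (1 + 2*k)*(5/3) = 5/3 + 10*k/3)
-H(c(-1), 302) = -(5/3 + 10*((½)*(8 - 1)/(-1))/3) = -(5/3 + 10*((½)*(-1)*7)/3) = -(5/3 + (10/3)*(-7/2)) = -(5/3 - 35/3) = -1*(-10) = 10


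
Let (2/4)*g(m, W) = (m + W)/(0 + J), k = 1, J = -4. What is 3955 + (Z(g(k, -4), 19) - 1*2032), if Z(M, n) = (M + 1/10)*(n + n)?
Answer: 9919/5 ≈ 1983.8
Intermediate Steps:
g(m, W) = -W/2 - m/2 (g(m, W) = 2*((m + W)/(0 - 4)) = 2*((W + m)/(-4)) = 2*((W + m)*(-¼)) = 2*(-W/4 - m/4) = -W/2 - m/2)
Z(M, n) = 2*n*(⅒ + M) (Z(M, n) = (M + ⅒)*(2*n) = (⅒ + M)*(2*n) = 2*n*(⅒ + M))
3955 + (Z(g(k, -4), 19) - 1*2032) = 3955 + ((⅕)*19*(1 + 10*(-½*(-4) - ½*1)) - 1*2032) = 3955 + ((⅕)*19*(1 + 10*(2 - ½)) - 2032) = 3955 + ((⅕)*19*(1 + 10*(3/2)) - 2032) = 3955 + ((⅕)*19*(1 + 15) - 2032) = 3955 + ((⅕)*19*16 - 2032) = 3955 + (304/5 - 2032) = 3955 - 9856/5 = 9919/5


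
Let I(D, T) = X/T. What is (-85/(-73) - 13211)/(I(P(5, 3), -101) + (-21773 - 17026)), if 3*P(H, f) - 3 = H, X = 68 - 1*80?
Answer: 97396118/286064151 ≈ 0.34047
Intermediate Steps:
X = -12 (X = 68 - 80 = -12)
P(H, f) = 1 + H/3
I(D, T) = -12/T
(-85/(-73) - 13211)/(I(P(5, 3), -101) + (-21773 - 17026)) = (-85/(-73) - 13211)/(-12/(-101) + (-21773 - 17026)) = (-85*(-1/73) - 13211)/(-12*(-1/101) - 38799) = (85/73 - 13211)/(12/101 - 38799) = -964318/(73*(-3918687/101)) = -964318/73*(-101/3918687) = 97396118/286064151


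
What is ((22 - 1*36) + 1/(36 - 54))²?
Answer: 64009/324 ≈ 197.56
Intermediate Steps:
((22 - 1*36) + 1/(36 - 54))² = ((22 - 36) + 1/(-18))² = (-14 - 1/18)² = (-253/18)² = 64009/324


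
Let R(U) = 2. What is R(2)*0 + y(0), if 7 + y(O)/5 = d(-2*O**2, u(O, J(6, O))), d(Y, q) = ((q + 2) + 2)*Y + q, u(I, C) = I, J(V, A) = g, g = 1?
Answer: -35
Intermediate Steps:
J(V, A) = 1
d(Y, q) = q + Y*(4 + q) (d(Y, q) = ((2 + q) + 2)*Y + q = (4 + q)*Y + q = Y*(4 + q) + q = q + Y*(4 + q))
y(O) = -35 - 40*O**2 - 10*O**3 + 5*O (y(O) = -35 + 5*(O + 4*(-2*O**2) + (-2*O**2)*O) = -35 + 5*(O - 8*O**2 - 2*O**3) = -35 + (-40*O**2 - 10*O**3 + 5*O) = -35 - 40*O**2 - 10*O**3 + 5*O)
R(2)*0 + y(0) = 2*0 + (-35 - 40*0**2 - 10*0**3 + 5*0) = 0 + (-35 - 40*0 - 10*0 + 0) = 0 + (-35 + 0 + 0 + 0) = 0 - 35 = -35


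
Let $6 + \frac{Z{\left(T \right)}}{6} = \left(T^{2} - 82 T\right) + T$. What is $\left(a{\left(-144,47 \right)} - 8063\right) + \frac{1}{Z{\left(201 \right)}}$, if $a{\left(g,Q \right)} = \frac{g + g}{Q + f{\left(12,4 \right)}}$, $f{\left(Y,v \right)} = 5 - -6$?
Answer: $- \frac{33851860135}{4195836} \approx -8068.0$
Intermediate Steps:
$f{\left(Y,v \right)} = 11$ ($f{\left(Y,v \right)} = 5 + 6 = 11$)
$a{\left(g,Q \right)} = \frac{2 g}{11 + Q}$ ($a{\left(g,Q \right)} = \frac{g + g}{Q + 11} = \frac{2 g}{11 + Q}$)
$Z{\left(T \right)} = -36 - 486 T + 6 T^{2}$ ($Z{\left(T \right)} = -36 + 6 \left(\left(T^{2} - 82 T\right) + T\right) = -36 + 6 \left(T^{2} - 81 T\right) = -36 + \left(- 486 T + 6 T^{2}\right) = -36 - 486 T + 6 T^{2}$)
$\left(a{\left(-144,47 \right)} - 8063\right) + \frac{1}{Z{\left(201 \right)}} = \left(2 \left(-144\right) \frac{1}{11 + 47} - 8063\right) + \frac{1}{-36 - 97686 + 6 \cdot 201^{2}} = \left(2 \left(-144\right) \frac{1}{58} - 8063\right) + \frac{1}{-36 - 97686 + 6 \cdot 40401} = \left(2 \left(-144\right) \frac{1}{58} - 8063\right) + \frac{1}{-36 - 97686 + 242406} = \left(- \frac{144}{29} - 8063\right) + \frac{1}{144684} = - \frac{233971}{29} + \frac{1}{144684} = - \frac{33851860135}{4195836}$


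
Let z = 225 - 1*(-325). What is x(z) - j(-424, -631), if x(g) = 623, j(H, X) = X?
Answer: 1254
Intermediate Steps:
z = 550 (z = 225 + 325 = 550)
x(z) - j(-424, -631) = 623 - 1*(-631) = 623 + 631 = 1254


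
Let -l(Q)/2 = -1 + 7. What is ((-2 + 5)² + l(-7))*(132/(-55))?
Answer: 36/5 ≈ 7.2000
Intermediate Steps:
l(Q) = -12 (l(Q) = -2*(-1 + 7) = -2*6 = -12)
((-2 + 5)² + l(-7))*(132/(-55)) = ((-2 + 5)² - 12)*(132/(-55)) = (3² - 12)*(132*(-1/55)) = (9 - 12)*(-12/5) = -3*(-12/5) = 36/5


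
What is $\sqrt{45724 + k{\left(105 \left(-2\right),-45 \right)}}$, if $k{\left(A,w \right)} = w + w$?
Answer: $\sqrt{45634} \approx 213.62$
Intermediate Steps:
$k{\left(A,w \right)} = 2 w$
$\sqrt{45724 + k{\left(105 \left(-2\right),-45 \right)}} = \sqrt{45724 + 2 \left(-45\right)} = \sqrt{45724 - 90} = \sqrt{45634}$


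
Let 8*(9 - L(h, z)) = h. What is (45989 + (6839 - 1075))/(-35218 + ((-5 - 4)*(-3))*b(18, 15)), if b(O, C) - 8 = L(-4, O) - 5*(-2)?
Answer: -103506/68951 ≈ -1.5012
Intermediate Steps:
L(h, z) = 9 - h/8
b(O, C) = 55/2 (b(O, C) = 8 + ((9 - 1/8*(-4)) - 5*(-2)) = 8 + ((9 + 1/2) + 10) = 8 + (19/2 + 10) = 8 + 39/2 = 55/2)
(45989 + (6839 - 1075))/(-35218 + ((-5 - 4)*(-3))*b(18, 15)) = (45989 + (6839 - 1075))/(-35218 + ((-5 - 4)*(-3))*(55/2)) = (45989 + 5764)/(-35218 - 9*(-3)*(55/2)) = 51753/(-35218 + 27*(55/2)) = 51753/(-35218 + 1485/2) = 51753/(-68951/2) = 51753*(-2/68951) = -103506/68951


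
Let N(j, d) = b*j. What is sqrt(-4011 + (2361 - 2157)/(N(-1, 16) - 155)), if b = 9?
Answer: 3*I*sqrt(749398)/41 ≈ 63.342*I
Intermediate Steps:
N(j, d) = 9*j
sqrt(-4011 + (2361 - 2157)/(N(-1, 16) - 155)) = sqrt(-4011 + (2361 - 2157)/(9*(-1) - 155)) = sqrt(-4011 + 204/(-9 - 155)) = sqrt(-4011 + 204/(-164)) = sqrt(-4011 + 204*(-1/164)) = sqrt(-4011 - 51/41) = sqrt(-164502/41) = 3*I*sqrt(749398)/41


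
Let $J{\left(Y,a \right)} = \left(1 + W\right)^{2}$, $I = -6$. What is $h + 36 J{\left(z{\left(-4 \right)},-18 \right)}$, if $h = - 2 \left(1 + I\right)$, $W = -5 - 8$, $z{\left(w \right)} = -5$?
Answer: $5194$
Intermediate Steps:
$W = -13$ ($W = -5 - 8 = -13$)
$J{\left(Y,a \right)} = 144$ ($J{\left(Y,a \right)} = \left(1 - 13\right)^{2} = \left(-12\right)^{2} = 144$)
$h = 10$ ($h = - 2 \left(1 - 6\right) = \left(-2\right) \left(-5\right) = 10$)
$h + 36 J{\left(z{\left(-4 \right)},-18 \right)} = 10 + 36 \cdot 144 = 10 + 5184 = 5194$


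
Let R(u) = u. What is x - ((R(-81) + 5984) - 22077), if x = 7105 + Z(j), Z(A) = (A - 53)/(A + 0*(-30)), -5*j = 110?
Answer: 512213/22 ≈ 23282.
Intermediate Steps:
j = -22 (j = -1/5*110 = -22)
Z(A) = (-53 + A)/A (Z(A) = (-53 + A)/(A + 0) = (-53 + A)/A)
x = 156385/22 (x = 7105 + (-53 - 22)/(-22) = 7105 - 1/22*(-75) = 7105 + 75/22 = 156385/22 ≈ 7108.4)
x - ((R(-81) + 5984) - 22077) = 156385/22 - ((-81 + 5984) - 22077) = 156385/22 - (5903 - 22077) = 156385/22 - 1*(-16174) = 156385/22 + 16174 = 512213/22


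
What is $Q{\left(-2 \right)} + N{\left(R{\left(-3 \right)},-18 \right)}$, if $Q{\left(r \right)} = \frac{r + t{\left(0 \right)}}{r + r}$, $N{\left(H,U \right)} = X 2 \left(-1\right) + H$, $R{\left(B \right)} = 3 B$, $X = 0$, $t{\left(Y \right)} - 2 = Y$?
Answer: $-9$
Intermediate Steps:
$t{\left(Y \right)} = 2 + Y$
$N{\left(H,U \right)} = H$ ($N{\left(H,U \right)} = 0 \cdot 2 \left(-1\right) + H = 0 \left(-2\right) + H = 0 + H = H$)
$Q{\left(r \right)} = \frac{2 + r}{2 r}$ ($Q{\left(r \right)} = \frac{r + \left(2 + 0\right)}{r + r} = \frac{r + 2}{2 r} = \left(2 + r\right) \frac{1}{2 r} = \frac{2 + r}{2 r}$)
$Q{\left(-2 \right)} + N{\left(R{\left(-3 \right)},-18 \right)} = \frac{2 - 2}{2 \left(-2\right)} + 3 \left(-3\right) = \frac{1}{2} \left(- \frac{1}{2}\right) 0 - 9 = 0 - 9 = -9$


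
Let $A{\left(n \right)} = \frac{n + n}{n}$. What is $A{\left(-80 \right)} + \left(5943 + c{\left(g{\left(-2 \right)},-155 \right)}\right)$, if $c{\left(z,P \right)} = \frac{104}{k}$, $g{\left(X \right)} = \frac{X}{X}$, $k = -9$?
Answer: $\frac{53401}{9} \approx 5933.4$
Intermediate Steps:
$A{\left(n \right)} = 2$ ($A{\left(n \right)} = \frac{2 n}{n} = 2$)
$g{\left(X \right)} = 1$
$c{\left(z,P \right)} = - \frac{104}{9}$ ($c{\left(z,P \right)} = \frac{104}{-9} = 104 \left(- \frac{1}{9}\right) = - \frac{104}{9}$)
$A{\left(-80 \right)} + \left(5943 + c{\left(g{\left(-2 \right)},-155 \right)}\right) = 2 + \left(5943 - \frac{104}{9}\right) = 2 + \frac{53383}{9} = \frac{53401}{9}$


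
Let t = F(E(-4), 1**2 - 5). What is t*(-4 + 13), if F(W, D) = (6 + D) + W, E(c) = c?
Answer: -18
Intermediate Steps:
F(W, D) = 6 + D + W
t = -2 (t = 6 + (1**2 - 5) - 4 = 6 + (1 - 5) - 4 = 6 - 4 - 4 = -2)
t*(-4 + 13) = -2*(-4 + 13) = -2*9 = -18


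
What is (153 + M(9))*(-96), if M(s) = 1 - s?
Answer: -13920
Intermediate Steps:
(153 + M(9))*(-96) = (153 + (1 - 1*9))*(-96) = (153 + (1 - 9))*(-96) = (153 - 8)*(-96) = 145*(-96) = -13920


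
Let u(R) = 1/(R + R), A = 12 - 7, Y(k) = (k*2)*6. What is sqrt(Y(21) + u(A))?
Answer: sqrt(25210)/10 ≈ 15.878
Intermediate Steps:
Y(k) = 12*k (Y(k) = (2*k)*6 = 12*k)
A = 5
u(R) = 1/(2*R)
sqrt(Y(21) + u(A)) = sqrt(12*21 + (1/2)/5) = sqrt(252 + (1/2)*(1/5)) = sqrt(252 + 1/10) = sqrt(2521/10) = sqrt(25210)/10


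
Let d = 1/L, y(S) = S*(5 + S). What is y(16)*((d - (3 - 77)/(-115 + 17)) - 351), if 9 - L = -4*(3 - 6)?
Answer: -828112/7 ≈ -1.1830e+5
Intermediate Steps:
L = -3 (L = 9 - (-4)*(3 - 6) = 9 - (-4)*(-3) = 9 - 1*12 = 9 - 12 = -3)
d = -⅓ (d = 1/(-3) = -⅓ ≈ -0.33333)
y(16)*((d - (3 - 77)/(-115 + 17)) - 351) = (16*(5 + 16))*((-⅓ - (3 - 77)/(-115 + 17)) - 351) = (16*21)*((-⅓ - (-74)/(-98)) - 351) = 336*((-⅓ - (-74)*(-1)/98) - 351) = 336*((-⅓ - 1*37/49) - 351) = 336*((-⅓ - 37/49) - 351) = 336*(-160/147 - 351) = 336*(-51757/147) = -828112/7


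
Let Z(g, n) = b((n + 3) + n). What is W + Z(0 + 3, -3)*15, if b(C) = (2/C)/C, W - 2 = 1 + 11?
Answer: 52/3 ≈ 17.333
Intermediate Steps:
W = 14 (W = 2 + (1 + 11) = 2 + 12 = 14)
b(C) = 2/C²
Z(g, n) = 2/(3 + 2*n)² (Z(g, n) = 2/((n + 3) + n)² = 2/((3 + n) + n)² = 2/(3 + 2*n)²)
W + Z(0 + 3, -3)*15 = 14 + (2/(3 + 2*(-3))²)*15 = 14 + (2/(3 - 6)²)*15 = 14 + (2/(-3)²)*15 = 14 + (2*(⅑))*15 = 14 + (2/9)*15 = 14 + 10/3 = 52/3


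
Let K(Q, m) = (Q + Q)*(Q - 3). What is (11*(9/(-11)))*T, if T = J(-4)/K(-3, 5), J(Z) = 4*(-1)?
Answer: 1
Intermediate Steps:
J(Z) = -4
K(Q, m) = 2*Q*(-3 + Q) (K(Q, m) = (2*Q)*(-3 + Q) = 2*Q*(-3 + Q))
T = -⅑ (T = -4*(-1/(6*(-3 - 3))) = -4/(2*(-3)*(-6)) = -4/36 = -4*1/36 = -⅑ ≈ -0.11111)
(11*(9/(-11)))*T = (11*(9/(-11)))*(-⅑) = (11*(9*(-1/11)))*(-⅑) = (11*(-9/11))*(-⅑) = -9*(-⅑) = 1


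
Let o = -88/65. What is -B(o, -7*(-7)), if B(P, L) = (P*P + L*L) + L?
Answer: -10358994/4225 ≈ -2451.8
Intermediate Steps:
o = -88/65 (o = -88*1/65 = -88/65 ≈ -1.3538)
B(P, L) = L + L² + P² (B(P, L) = (P² + L²) + L = (L² + P²) + L = L + L² + P²)
-B(o, -7*(-7)) = -(-7*(-7) + (-7*(-7))² + (-88/65)²) = -(49 + 49² + 7744/4225) = -(49 + 2401 + 7744/4225) = -1*10358994/4225 = -10358994/4225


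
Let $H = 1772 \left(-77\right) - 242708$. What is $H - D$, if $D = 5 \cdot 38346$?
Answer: $-570882$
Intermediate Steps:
$D = 191730$
$H = -379152$ ($H = -136444 - 242708 = -379152$)
$H - D = -379152 - 191730 = -570882$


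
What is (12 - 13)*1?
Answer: -1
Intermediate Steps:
(12 - 13)*1 = -1*1 = -1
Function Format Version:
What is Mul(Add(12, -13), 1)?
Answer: -1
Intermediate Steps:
Mul(Add(12, -13), 1) = Mul(-1, 1) = -1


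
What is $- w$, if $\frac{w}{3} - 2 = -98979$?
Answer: $296931$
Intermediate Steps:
$w = -296931$ ($w = 6 + 3 \left(-98979\right) = 6 - 296937 = -296931$)
$- w = \left(-1\right) \left(-296931\right) = 296931$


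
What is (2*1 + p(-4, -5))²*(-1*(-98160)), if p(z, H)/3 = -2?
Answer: 1570560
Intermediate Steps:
p(z, H) = -6 (p(z, H) = 3*(-2) = -6)
(2*1 + p(-4, -5))²*(-1*(-98160)) = (2*1 - 6)²*(-1*(-98160)) = (2 - 6)²*98160 = (-4)²*98160 = 16*98160 = 1570560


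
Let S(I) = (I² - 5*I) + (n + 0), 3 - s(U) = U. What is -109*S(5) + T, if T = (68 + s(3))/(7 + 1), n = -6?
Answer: 1325/2 ≈ 662.50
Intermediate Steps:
s(U) = 3 - U
T = 17/2 (T = (68 + (3 - 1*3))/(7 + 1) = (68 + (3 - 3))/8 = (68 + 0)*(⅛) = 68*(⅛) = 17/2 ≈ 8.5000)
S(I) = -6 + I² - 5*I (S(I) = (I² - 5*I) + (-6 + 0) = (I² - 5*I) - 6 = -6 + I² - 5*I)
-109*S(5) + T = -109*(-6 + 5² - 5*5) + 17/2 = -109*(-6 + 25 - 25) + 17/2 = -109*(-6) + 17/2 = 654 + 17/2 = 1325/2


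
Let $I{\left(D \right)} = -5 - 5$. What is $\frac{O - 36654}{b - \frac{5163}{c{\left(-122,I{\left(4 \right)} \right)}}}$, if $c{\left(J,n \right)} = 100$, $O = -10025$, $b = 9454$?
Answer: $- \frac{4667900}{940237} \approx -4.9646$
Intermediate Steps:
$I{\left(D \right)} = -10$ ($I{\left(D \right)} = -5 - 5 = -10$)
$\frac{O - 36654}{b - \frac{5163}{c{\left(-122,I{\left(4 \right)} \right)}}} = \frac{-10025 - 36654}{9454 - \frac{5163}{100}} = - \frac{46679}{9454 - \frac{5163}{100}} = - \frac{46679}{\frac{940237}{100}} = \left(-46679\right) \frac{100}{940237} = - \frac{4667900}{940237}$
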